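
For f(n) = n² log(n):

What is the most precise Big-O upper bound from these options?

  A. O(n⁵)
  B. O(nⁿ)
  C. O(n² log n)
C

f(n) = n² log(n) is O(n² log n).
All listed options are valid Big-O bounds (upper bounds),
but O(n² log n) is the tightest (smallest valid bound).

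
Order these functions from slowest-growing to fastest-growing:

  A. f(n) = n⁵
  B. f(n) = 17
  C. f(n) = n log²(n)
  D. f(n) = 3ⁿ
B < C < A < D

Comparing growth rates:
B = 17 is O(1)
C = n log²(n) is O(n log² n)
A = n⁵ is O(n⁵)
D = 3ⁿ is O(3ⁿ)

Therefore, the order from slowest to fastest is: B < C < A < D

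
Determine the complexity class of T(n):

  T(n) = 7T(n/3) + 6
Θ(n^log₃(7))

Master Theorem: a = 7, b = 3, f(n) = 6.
Compute the critical exponent d = log₃(7) = 1.771.
Compare f(n) = Θ(1) against n^d:
  k = 0 < d = 1.771, so f(n) = O(n^(d-ε)) — Case 1.
  The recursion cost dominates: T(n) = Θ(n^d) = Θ(n^log₃(7)).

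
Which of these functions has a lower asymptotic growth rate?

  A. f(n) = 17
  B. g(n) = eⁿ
A

f(n) = 17 is O(1), while g(n) = eⁿ is O(eⁿ).
Since O(1) grows slower than O(eⁿ), f(n) is dominated.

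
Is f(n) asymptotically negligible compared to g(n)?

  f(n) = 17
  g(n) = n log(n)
True

f(n) = 17 is O(1), and g(n) = n log(n) is O(n log n).
Since O(1) grows strictly slower than O(n log n), f(n) = o(g(n)) is true.
This means lim(n→∞) f(n)/g(n) = 0.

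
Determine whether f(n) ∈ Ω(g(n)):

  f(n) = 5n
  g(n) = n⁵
False

f(n) = 5n is O(n), and g(n) = n⁵ is O(n⁵).
Since O(n) grows slower than O(n⁵), f(n) = Ω(g(n)) is false.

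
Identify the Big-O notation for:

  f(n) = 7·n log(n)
O(n log n)

The dominant term in 7·n log(n) is 7·n log(n), which is Θ(n log n).
Constants are absorbed, so the tightest bound is O(n log n).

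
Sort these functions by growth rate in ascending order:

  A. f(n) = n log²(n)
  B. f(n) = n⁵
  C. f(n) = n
C < A < B

Comparing growth rates:
C = n is O(n)
A = n log²(n) is O(n log² n)
B = n⁵ is O(n⁵)

Therefore, the order from slowest to fastest is: C < A < B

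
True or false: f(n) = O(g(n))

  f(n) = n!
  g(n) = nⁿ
True

f(n) = n! is O(n!), and g(n) = nⁿ is O(nⁿ).
Since O(n!) ⊆ O(nⁿ) (f grows no faster than g), f(n) = O(g(n)) is true.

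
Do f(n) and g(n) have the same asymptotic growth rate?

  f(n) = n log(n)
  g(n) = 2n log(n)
True

f(n) = n log(n) and g(n) = 2n log(n) are both O(n log n).
Since they have the same asymptotic growth rate, f(n) = Θ(g(n)) is true.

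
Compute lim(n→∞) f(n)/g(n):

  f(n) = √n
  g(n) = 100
∞

Since √n (O(√n)) grows faster than 100 (O(1)),
the ratio f(n)/g(n) → ∞ as n → ∞.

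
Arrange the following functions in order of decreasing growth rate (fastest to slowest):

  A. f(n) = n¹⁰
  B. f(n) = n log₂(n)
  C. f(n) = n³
A > C > B

Comparing growth rates:
A = n¹⁰ is O(n¹⁰)
C = n³ is O(n³)
B = n log₂(n) is O(n log n)

Therefore, the order from fastest to slowest is: A > C > B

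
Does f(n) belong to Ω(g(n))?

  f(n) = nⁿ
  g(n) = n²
True

f(n) = nⁿ is O(nⁿ), and g(n) = n² is O(n²).
Since O(nⁿ) grows at least as fast as O(n²), f(n) = Ω(g(n)) is true.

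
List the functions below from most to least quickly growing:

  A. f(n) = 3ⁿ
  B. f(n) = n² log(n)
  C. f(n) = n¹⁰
A > C > B

Comparing growth rates:
A = 3ⁿ is O(3ⁿ)
C = n¹⁰ is O(n¹⁰)
B = n² log(n) is O(n² log n)

Therefore, the order from fastest to slowest is: A > C > B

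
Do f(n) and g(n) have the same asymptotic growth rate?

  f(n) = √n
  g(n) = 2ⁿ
False

f(n) = √n is O(√n), and g(n) = 2ⁿ is O(2ⁿ).
Since they have different growth rates, f(n) = Θ(g(n)) is false.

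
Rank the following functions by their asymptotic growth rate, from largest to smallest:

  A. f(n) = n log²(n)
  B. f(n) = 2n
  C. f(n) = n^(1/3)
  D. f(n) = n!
D > A > B > C

Comparing growth rates:
D = n! is O(n!)
A = n log²(n) is O(n log² n)
B = 2n is O(n)
C = n^(1/3) is O(n^(1/3))

Therefore, the order from fastest to slowest is: D > A > B > C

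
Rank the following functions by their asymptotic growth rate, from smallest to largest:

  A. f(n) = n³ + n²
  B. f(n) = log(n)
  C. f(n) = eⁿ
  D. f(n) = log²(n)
B < D < A < C

Comparing growth rates:
B = log(n) is O(log n)
D = log²(n) is O(log² n)
A = n³ + n² is O(n³)
C = eⁿ is O(eⁿ)

Therefore, the order from slowest to fastest is: B < D < A < C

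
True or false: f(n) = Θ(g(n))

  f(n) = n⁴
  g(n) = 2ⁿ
False

f(n) = n⁴ is O(n⁴), and g(n) = 2ⁿ is O(2ⁿ).
Since they have different growth rates, f(n) = Θ(g(n)) is false.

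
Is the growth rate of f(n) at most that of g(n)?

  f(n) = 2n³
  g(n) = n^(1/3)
False

f(n) = 2n³ is O(n³), and g(n) = n^(1/3) is O(n^(1/3)).
Since O(n³) grows faster than O(n^(1/3)), f(n) = O(g(n)) is false.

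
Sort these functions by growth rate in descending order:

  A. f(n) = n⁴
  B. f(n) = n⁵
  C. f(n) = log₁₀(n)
B > A > C

Comparing growth rates:
B = n⁵ is O(n⁵)
A = n⁴ is O(n⁴)
C = log₁₀(n) is O(log n)

Therefore, the order from fastest to slowest is: B > A > C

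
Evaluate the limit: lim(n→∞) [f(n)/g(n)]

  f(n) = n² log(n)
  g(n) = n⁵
0

Since n² log(n) (O(n² log n)) grows slower than n⁵ (O(n⁵)),
the ratio f(n)/g(n) → 0 as n → ∞.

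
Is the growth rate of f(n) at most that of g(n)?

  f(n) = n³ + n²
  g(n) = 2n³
True

f(n) = n³ + n² and g(n) = 2n³ are both O(n³).
Big-O permits equal growth rates (f ≤ c·g for some c), so f(n) = O(g(n)) is true.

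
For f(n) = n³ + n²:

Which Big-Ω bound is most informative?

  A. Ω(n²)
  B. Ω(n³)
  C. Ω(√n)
B

f(n) = n³ + n² is Ω(n³).
All listed options are valid Big-Ω bounds (lower bounds),
but Ω(n³) is the tightest (largest valid bound).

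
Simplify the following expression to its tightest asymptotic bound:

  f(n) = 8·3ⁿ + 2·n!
Θ(n!)

Order the terms by growth rate: 8·3ⁿ ≺ 2·n!.
The fastest-growing term 2·n! dominates as n → ∞; dropping its constant factor gives Θ(n!).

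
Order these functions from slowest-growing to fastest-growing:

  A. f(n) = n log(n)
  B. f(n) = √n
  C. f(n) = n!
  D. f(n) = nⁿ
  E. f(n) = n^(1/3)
E < B < A < C < D

Comparing growth rates:
E = n^(1/3) is O(n^(1/3))
B = √n is O(√n)
A = n log(n) is O(n log n)
C = n! is O(n!)
D = nⁿ is O(nⁿ)

Therefore, the order from slowest to fastest is: E < B < A < C < D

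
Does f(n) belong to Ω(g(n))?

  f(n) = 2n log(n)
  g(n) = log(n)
True

f(n) = 2n log(n) is O(n log n), and g(n) = log(n) is O(log n).
Since O(n log n) grows at least as fast as O(log n), f(n) = Ω(g(n)) is true.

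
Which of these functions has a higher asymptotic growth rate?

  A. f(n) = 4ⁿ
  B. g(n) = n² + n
A

f(n) = 4ⁿ is O(4ⁿ), while g(n) = n² + n is O(n²).
Since O(4ⁿ) grows faster than O(n²), f(n) dominates.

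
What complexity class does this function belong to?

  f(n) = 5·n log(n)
O(n log n)

The dominant term in 5·n log(n) is 5·n log(n), which is Θ(n log n).
Constants are absorbed, so the tightest bound is O(n log n).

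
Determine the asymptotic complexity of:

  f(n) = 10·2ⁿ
O(2ⁿ)

The dominant term in 10·2ⁿ is 10·2ⁿ, which is Θ(2ⁿ).
Constants are absorbed, so the tightest bound is O(2ⁿ).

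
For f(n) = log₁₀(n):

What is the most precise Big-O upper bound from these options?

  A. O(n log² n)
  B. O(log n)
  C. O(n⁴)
B

f(n) = log₁₀(n) is O(log n).
All listed options are valid Big-O bounds (upper bounds),
but O(log n) is the tightest (smallest valid bound).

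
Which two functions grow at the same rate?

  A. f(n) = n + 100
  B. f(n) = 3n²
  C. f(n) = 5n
A and C

Examining each function:
  A. n + 100 is O(n)
  B. 3n² is O(n²)
  C. 5n is O(n)

Functions A and C both have the same complexity class.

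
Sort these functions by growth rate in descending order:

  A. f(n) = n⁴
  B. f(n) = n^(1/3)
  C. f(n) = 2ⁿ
C > A > B

Comparing growth rates:
C = 2ⁿ is O(2ⁿ)
A = n⁴ is O(n⁴)
B = n^(1/3) is O(n^(1/3))

Therefore, the order from fastest to slowest is: C > A > B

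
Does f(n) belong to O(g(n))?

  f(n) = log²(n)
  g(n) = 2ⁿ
True

f(n) = log²(n) is O(log² n), and g(n) = 2ⁿ is O(2ⁿ).
Since O(log² n) ⊆ O(2ⁿ) (f grows no faster than g), f(n) = O(g(n)) is true.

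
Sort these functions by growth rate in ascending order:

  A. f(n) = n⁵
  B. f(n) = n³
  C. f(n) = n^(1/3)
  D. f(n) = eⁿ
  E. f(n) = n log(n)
C < E < B < A < D

Comparing growth rates:
C = n^(1/3) is O(n^(1/3))
E = n log(n) is O(n log n)
B = n³ is O(n³)
A = n⁵ is O(n⁵)
D = eⁿ is O(eⁿ)

Therefore, the order from slowest to fastest is: C < E < B < A < D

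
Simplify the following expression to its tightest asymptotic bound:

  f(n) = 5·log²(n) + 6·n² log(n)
Θ(n² log n)

Order the terms by growth rate: 5·log²(n) ≺ 6·n² log(n).
The fastest-growing term 6·n² log(n) dominates as n → ∞; dropping its constant factor gives Θ(n² log n).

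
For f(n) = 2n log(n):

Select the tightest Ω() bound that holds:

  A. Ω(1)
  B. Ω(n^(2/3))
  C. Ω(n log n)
C

f(n) = 2n log(n) is Ω(n log n).
All listed options are valid Big-Ω bounds (lower bounds),
but Ω(n log n) is the tightest (largest valid bound).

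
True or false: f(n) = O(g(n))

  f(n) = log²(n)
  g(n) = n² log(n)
True

f(n) = log²(n) is O(log² n), and g(n) = n² log(n) is O(n² log n).
Since O(log² n) ⊆ O(n² log n) (f grows no faster than g), f(n) = O(g(n)) is true.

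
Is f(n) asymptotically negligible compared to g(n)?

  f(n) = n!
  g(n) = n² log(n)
False

f(n) = n! is O(n!), and g(n) = n² log(n) is O(n² log n).
Since O(n!) grows faster than or equal to O(n² log n), f(n) = o(g(n)) is false.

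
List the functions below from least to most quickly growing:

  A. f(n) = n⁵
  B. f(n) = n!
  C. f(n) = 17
C < A < B

Comparing growth rates:
C = 17 is O(1)
A = n⁵ is O(n⁵)
B = n! is O(n!)

Therefore, the order from slowest to fastest is: C < A < B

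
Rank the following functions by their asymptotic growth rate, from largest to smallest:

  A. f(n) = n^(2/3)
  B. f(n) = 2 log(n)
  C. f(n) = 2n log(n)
C > A > B

Comparing growth rates:
C = 2n log(n) is O(n log n)
A = n^(2/3) is O(n^(2/3))
B = 2 log(n) is O(log n)

Therefore, the order from fastest to slowest is: C > A > B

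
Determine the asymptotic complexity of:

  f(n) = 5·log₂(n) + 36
O(log n)

The dominant term in 5·log₂(n) + 36 is 5·log₂(n), which is Θ(log n).
Lower-order terms (36) are asymptotically negligible.
Constants are absorbed, so the tightest bound is O(log n).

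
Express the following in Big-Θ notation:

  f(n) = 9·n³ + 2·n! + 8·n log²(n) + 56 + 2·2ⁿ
Θ(n!)

Order the terms by growth rate: 56 ≺ 8·n log²(n) ≺ 9·n³ ≺ 2·2ⁿ ≺ 2·n!.
The fastest-growing term 2·n! dominates as n → ∞; dropping its constant factor gives Θ(n!).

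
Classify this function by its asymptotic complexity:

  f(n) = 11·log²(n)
O(log² n)

The dominant term in 11·log²(n) is 11·log²(n), which is Θ(log² n).
Constants are absorbed, so the tightest bound is O(log² n).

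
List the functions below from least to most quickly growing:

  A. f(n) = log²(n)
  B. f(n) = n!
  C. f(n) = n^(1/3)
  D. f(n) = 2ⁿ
A < C < D < B

Comparing growth rates:
A = log²(n) is O(log² n)
C = n^(1/3) is O(n^(1/3))
D = 2ⁿ is O(2ⁿ)
B = n! is O(n!)

Therefore, the order from slowest to fastest is: A < C < D < B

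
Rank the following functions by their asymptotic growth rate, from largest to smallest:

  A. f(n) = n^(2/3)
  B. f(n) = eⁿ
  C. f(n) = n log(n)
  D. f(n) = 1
B > C > A > D

Comparing growth rates:
B = eⁿ is O(eⁿ)
C = n log(n) is O(n log n)
A = n^(2/3) is O(n^(2/3))
D = 1 is O(1)

Therefore, the order from fastest to slowest is: B > C > A > D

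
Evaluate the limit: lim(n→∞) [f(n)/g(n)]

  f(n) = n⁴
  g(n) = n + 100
∞

Since n⁴ (O(n⁴)) grows faster than n + 100 (O(n)),
the ratio f(n)/g(n) → ∞ as n → ∞.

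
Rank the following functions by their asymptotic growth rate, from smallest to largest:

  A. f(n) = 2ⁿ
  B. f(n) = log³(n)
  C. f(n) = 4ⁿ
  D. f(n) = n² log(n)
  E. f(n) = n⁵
B < D < E < A < C

Comparing growth rates:
B = log³(n) is O(log³ n)
D = n² log(n) is O(n² log n)
E = n⁵ is O(n⁵)
A = 2ⁿ is O(2ⁿ)
C = 4ⁿ is O(4ⁿ)

Therefore, the order from slowest to fastest is: B < D < E < A < C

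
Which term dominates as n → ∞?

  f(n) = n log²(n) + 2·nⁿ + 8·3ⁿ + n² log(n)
2·nⁿ

Looking at each term:
  - n log²(n) is O(n log² n)
  - 2·nⁿ is O(nⁿ)
  - 8·3ⁿ is O(3ⁿ)
  - n² log(n) is O(n² log n)

The term 2·nⁿ (O(nⁿ)) grows fastest and dominates all others.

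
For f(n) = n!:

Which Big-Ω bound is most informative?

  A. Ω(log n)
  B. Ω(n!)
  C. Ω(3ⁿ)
B

f(n) = n! is Ω(n!).
All listed options are valid Big-Ω bounds (lower bounds),
but Ω(n!) is the tightest (largest valid bound).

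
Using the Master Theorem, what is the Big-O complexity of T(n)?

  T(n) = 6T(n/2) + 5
Θ(n^log₂(6))

Master Theorem: a = 6, b = 2, f(n) = 5.
Compute the critical exponent d = log₂(6) = 2.585.
Compare f(n) = Θ(1) against n^d:
  k = 0 < d = 2.585, so f(n) = O(n^(d-ε)) — Case 1.
  The recursion cost dominates: T(n) = Θ(n^d) = Θ(n^log₂(6)).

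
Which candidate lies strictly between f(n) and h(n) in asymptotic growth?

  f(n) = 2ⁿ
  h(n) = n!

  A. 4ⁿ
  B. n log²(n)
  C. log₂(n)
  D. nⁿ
A

We need g(n) with 2ⁿ = o(g(n)) and g(n) = o(n!), i.e. O(2ⁿ) ≺ g ≺ O(n!).
Check each option:
  A. 4ⁿ — O(4ⁿ) is strictly between O(2ⁿ) and O(n!) ✓
  B. n log²(n) — O(n log² n) does not grow strictly faster than f(n)
  C. log₂(n) — O(log n) does not grow strictly faster than f(n)
  D. nⁿ — O(nⁿ) does not grow strictly slower than h(n)

Only option A (4ⁿ) lies strictly between.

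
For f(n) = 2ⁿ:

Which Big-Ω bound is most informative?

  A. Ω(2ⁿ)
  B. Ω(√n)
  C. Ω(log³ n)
A

f(n) = 2ⁿ is Ω(2ⁿ).
All listed options are valid Big-Ω bounds (lower bounds),
but Ω(2ⁿ) is the tightest (largest valid bound).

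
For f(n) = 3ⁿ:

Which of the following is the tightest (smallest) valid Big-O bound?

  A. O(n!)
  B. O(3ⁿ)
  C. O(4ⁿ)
B

f(n) = 3ⁿ is O(3ⁿ).
All listed options are valid Big-O bounds (upper bounds),
but O(3ⁿ) is the tightest (smallest valid bound).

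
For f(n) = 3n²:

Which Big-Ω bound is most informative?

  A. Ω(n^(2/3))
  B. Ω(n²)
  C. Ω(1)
B

f(n) = 3n² is Ω(n²).
All listed options are valid Big-Ω bounds (lower bounds),
but Ω(n²) is the tightest (largest valid bound).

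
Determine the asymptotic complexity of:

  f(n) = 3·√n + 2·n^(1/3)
O(√n)

The dominant term in 3·√n + 2·n^(1/3) is 3·√n, which is Θ(√n).
Lower-order terms (2·n^(1/3)) are asymptotically negligible.
Constants are absorbed, so the tightest bound is O(√n).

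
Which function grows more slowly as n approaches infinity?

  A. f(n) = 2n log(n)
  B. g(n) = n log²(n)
A

f(n) = 2n log(n) is O(n log n), while g(n) = n log²(n) is O(n log² n).
Since O(n log n) grows slower than O(n log² n), f(n) is dominated.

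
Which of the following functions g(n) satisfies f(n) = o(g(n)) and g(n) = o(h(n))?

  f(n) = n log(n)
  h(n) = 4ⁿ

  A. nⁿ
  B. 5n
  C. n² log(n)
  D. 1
C

We need g(n) with n log(n) = o(g(n)) and g(n) = o(4ⁿ), i.e. O(n log n) ≺ g ≺ O(4ⁿ).
Check each option:
  A. nⁿ — O(nⁿ) does not grow strictly slower than h(n)
  B. 5n — O(n) does not grow strictly faster than f(n)
  C. n² log(n) — O(n² log n) is strictly between O(n log n) and O(4ⁿ) ✓
  D. 1 — O(1) does not grow strictly faster than f(n)

Only option C (n² log(n)) lies strictly between.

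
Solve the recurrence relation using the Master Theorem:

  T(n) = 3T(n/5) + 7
Θ(n^log₅(3))

Master Theorem: a = 3, b = 5, f(n) = 7.
Compute the critical exponent d = log₅(3) = 0.683.
Compare f(n) = Θ(1) against n^d:
  k = 0 < d = 0.683, so f(n) = O(n^(d-ε)) — Case 1.
  The recursion cost dominates: T(n) = Θ(n^d) = Θ(n^log₅(3)).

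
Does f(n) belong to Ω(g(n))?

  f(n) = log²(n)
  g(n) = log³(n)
False

f(n) = log²(n) is O(log² n), and g(n) = log³(n) is O(log³ n).
Since O(log² n) grows slower than O(log³ n), f(n) = Ω(g(n)) is false.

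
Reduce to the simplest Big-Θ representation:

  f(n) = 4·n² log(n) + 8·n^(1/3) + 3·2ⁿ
Θ(2ⁿ)

Order the terms by growth rate: 8·n^(1/3) ≺ 4·n² log(n) ≺ 3·2ⁿ.
The fastest-growing term 3·2ⁿ dominates as n → ∞; dropping its constant factor gives Θ(2ⁿ).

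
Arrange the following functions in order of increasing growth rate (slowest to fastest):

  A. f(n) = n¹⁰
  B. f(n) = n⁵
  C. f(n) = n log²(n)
C < B < A

Comparing growth rates:
C = n log²(n) is O(n log² n)
B = n⁵ is O(n⁵)
A = n¹⁰ is O(n¹⁰)

Therefore, the order from slowest to fastest is: C < B < A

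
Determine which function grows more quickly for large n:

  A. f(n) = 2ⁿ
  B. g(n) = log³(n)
A

f(n) = 2ⁿ is O(2ⁿ), while g(n) = log³(n) is O(log³ n).
Since O(2ⁿ) grows faster than O(log³ n), f(n) dominates.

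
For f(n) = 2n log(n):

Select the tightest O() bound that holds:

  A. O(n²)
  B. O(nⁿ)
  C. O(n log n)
C

f(n) = 2n log(n) is O(n log n).
All listed options are valid Big-O bounds (upper bounds),
but O(n log n) is the tightest (smallest valid bound).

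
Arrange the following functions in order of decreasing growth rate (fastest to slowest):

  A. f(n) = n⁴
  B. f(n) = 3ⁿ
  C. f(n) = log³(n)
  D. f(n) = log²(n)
B > A > C > D

Comparing growth rates:
B = 3ⁿ is O(3ⁿ)
A = n⁴ is O(n⁴)
C = log³(n) is O(log³ n)
D = log²(n) is O(log² n)

Therefore, the order from fastest to slowest is: B > A > C > D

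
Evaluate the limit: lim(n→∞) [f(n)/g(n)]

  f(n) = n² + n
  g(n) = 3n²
1/3

Since n² + n and 3n² have the same growth rate (O(n²)),
the ratio converges to a constant: 1/3.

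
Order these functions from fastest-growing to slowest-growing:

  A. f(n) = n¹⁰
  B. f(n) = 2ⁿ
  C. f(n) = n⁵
B > A > C

Comparing growth rates:
B = 2ⁿ is O(2ⁿ)
A = n¹⁰ is O(n¹⁰)
C = n⁵ is O(n⁵)

Therefore, the order from fastest to slowest is: B > A > C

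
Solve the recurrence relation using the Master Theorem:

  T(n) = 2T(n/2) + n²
Θ(n²)

Master Theorem: a = 2, b = 2, f(n) = n².
Compute the critical exponent d = log₂(2) = 1.
Compare f(n) = Θ(n²) against n^d:
  k = 2 > d = 1, so f(n) = Ω(n^(d+ε)) — Case 3.
  Regularity: a·(n/b)^2/n^2 = a/b^2 = 2/4 < 1 ✓.
  The top-level work dominates: T(n) = Θ(f(n)) = Θ(n²).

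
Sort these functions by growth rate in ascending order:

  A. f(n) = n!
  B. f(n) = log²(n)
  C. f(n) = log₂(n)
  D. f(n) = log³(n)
C < B < D < A

Comparing growth rates:
C = log₂(n) is O(log n)
B = log²(n) is O(log² n)
D = log³(n) is O(log³ n)
A = n! is O(n!)

Therefore, the order from slowest to fastest is: C < B < D < A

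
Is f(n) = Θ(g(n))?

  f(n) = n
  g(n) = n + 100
True

f(n) = n and g(n) = n + 100 are both O(n).
Since they have the same asymptotic growth rate, f(n) = Θ(g(n)) is true.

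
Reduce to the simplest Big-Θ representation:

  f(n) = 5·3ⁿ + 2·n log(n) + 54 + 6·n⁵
Θ(3ⁿ)

Order the terms by growth rate: 54 ≺ 2·n log(n) ≺ 6·n⁵ ≺ 5·3ⁿ.
The fastest-growing term 5·3ⁿ dominates as n → ∞; dropping its constant factor gives Θ(3ⁿ).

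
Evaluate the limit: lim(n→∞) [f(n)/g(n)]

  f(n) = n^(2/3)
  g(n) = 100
∞

Since n^(2/3) (O(n^(2/3))) grows faster than 100 (O(1)),
the ratio f(n)/g(n) → ∞ as n → ∞.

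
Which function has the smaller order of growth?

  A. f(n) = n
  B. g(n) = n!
A

f(n) = n is O(n), while g(n) = n! is O(n!).
Since O(n) grows slower than O(n!), f(n) is dominated.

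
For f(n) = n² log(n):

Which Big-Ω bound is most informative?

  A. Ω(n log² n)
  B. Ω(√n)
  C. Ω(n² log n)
C

f(n) = n² log(n) is Ω(n² log n).
All listed options are valid Big-Ω bounds (lower bounds),
but Ω(n² log n) is the tightest (largest valid bound).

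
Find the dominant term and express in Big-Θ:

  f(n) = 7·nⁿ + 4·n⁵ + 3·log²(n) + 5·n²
Θ(nⁿ)

Order the terms by growth rate: 3·log²(n) ≺ 5·n² ≺ 4·n⁵ ≺ 7·nⁿ.
The fastest-growing term 7·nⁿ dominates as n → ∞; dropping its constant factor gives Θ(nⁿ).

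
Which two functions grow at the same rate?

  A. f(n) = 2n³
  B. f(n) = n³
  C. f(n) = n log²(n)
A and B

Examining each function:
  A. 2n³ is O(n³)
  B. n³ is O(n³)
  C. n log²(n) is O(n log² n)

Functions A and B both have the same complexity class.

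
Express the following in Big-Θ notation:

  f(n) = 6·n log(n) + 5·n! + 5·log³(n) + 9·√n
Θ(n!)

Order the terms by growth rate: 5·log³(n) ≺ 9·√n ≺ 6·n log(n) ≺ 5·n!.
The fastest-growing term 5·n! dominates as n → ∞; dropping its constant factor gives Θ(n!).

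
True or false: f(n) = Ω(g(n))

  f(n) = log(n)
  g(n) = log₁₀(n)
True

f(n) = log(n) and g(n) = log₁₀(n) are both O(log n).
Big-Ω permits equal growth rates (f ≥ c·g for some c > 0), so f(n) = Ω(g(n)) is true.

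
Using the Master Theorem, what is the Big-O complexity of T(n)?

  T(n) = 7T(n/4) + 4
Θ(n^log₄(7))

Master Theorem: a = 7, b = 4, f(n) = 4.
Compute the critical exponent d = log₄(7) = 1.404.
Compare f(n) = Θ(1) against n^d:
  k = 0 < d = 1.404, so f(n) = O(n^(d-ε)) — Case 1.
  The recursion cost dominates: T(n) = Θ(n^d) = Θ(n^log₄(7)).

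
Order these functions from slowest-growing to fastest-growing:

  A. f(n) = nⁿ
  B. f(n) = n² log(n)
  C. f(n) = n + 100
C < B < A

Comparing growth rates:
C = n + 100 is O(n)
B = n² log(n) is O(n² log n)
A = nⁿ is O(nⁿ)

Therefore, the order from slowest to fastest is: C < B < A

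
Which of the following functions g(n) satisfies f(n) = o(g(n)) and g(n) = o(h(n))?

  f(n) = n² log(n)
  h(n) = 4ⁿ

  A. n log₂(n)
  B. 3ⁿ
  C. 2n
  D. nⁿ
B

We need g(n) with n² log(n) = o(g(n)) and g(n) = o(4ⁿ), i.e. O(n² log n) ≺ g ≺ O(4ⁿ).
Check each option:
  A. n log₂(n) — O(n log n) does not grow strictly faster than f(n)
  B. 3ⁿ — O(3ⁿ) is strictly between O(n² log n) and O(4ⁿ) ✓
  C. 2n — O(n) does not grow strictly faster than f(n)
  D. nⁿ — O(nⁿ) does not grow strictly slower than h(n)

Only option B (3ⁿ) lies strictly between.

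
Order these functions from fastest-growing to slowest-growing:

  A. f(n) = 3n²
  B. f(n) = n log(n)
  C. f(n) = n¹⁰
C > A > B

Comparing growth rates:
C = n¹⁰ is O(n¹⁰)
A = 3n² is O(n²)
B = n log(n) is O(n log n)

Therefore, the order from fastest to slowest is: C > A > B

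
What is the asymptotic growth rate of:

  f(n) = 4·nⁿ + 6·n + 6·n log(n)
Θ(nⁿ)

Order the terms by growth rate: 6·n ≺ 6·n log(n) ≺ 4·nⁿ.
The fastest-growing term 4·nⁿ dominates as n → ∞; dropping its constant factor gives Θ(nⁿ).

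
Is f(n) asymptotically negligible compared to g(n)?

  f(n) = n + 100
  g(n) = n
False

f(n) = n + 100 is O(n), and g(n) = n is O(n).
Since they have the same growth rate, f(n) = o(g(n)) is false.
(f = o(g) requires f to grow strictly slower, not equal.)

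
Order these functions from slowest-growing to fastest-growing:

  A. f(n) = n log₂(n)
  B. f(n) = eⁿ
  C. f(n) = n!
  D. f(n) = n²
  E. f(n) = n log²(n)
A < E < D < B < C

Comparing growth rates:
A = n log₂(n) is O(n log n)
E = n log²(n) is O(n log² n)
D = n² is O(n²)
B = eⁿ is O(eⁿ)
C = n! is O(n!)

Therefore, the order from slowest to fastest is: A < E < D < B < C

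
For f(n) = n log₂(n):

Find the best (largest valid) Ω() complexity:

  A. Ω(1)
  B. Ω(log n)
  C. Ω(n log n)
C

f(n) = n log₂(n) is Ω(n log n).
All listed options are valid Big-Ω bounds (lower bounds),
but Ω(n log n) is the tightest (largest valid bound).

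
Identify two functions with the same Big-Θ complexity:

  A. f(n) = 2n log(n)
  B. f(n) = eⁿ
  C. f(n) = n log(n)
A and C

Examining each function:
  A. 2n log(n) is O(n log n)
  B. eⁿ is O(eⁿ)
  C. n log(n) is O(n log n)

Functions A and C both have the same complexity class.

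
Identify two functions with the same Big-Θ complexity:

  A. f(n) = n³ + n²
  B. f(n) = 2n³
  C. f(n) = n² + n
A and B

Examining each function:
  A. n³ + n² is O(n³)
  B. 2n³ is O(n³)
  C. n² + n is O(n²)

Functions A and B both have the same complexity class.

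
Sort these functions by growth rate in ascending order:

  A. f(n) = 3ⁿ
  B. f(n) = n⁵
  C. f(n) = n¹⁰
B < C < A

Comparing growth rates:
B = n⁵ is O(n⁵)
C = n¹⁰ is O(n¹⁰)
A = 3ⁿ is O(3ⁿ)

Therefore, the order from slowest to fastest is: B < C < A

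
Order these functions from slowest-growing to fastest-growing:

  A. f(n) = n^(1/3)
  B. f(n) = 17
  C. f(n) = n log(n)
B < A < C

Comparing growth rates:
B = 17 is O(1)
A = n^(1/3) is O(n^(1/3))
C = n log(n) is O(n log n)

Therefore, the order from slowest to fastest is: B < A < C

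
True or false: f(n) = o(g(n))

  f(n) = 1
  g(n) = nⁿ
True

f(n) = 1 is O(1), and g(n) = nⁿ is O(nⁿ).
Since O(1) grows strictly slower than O(nⁿ), f(n) = o(g(n)) is true.
This means lim(n→∞) f(n)/g(n) = 0.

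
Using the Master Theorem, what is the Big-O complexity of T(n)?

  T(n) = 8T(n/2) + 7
Θ(n³)

Master Theorem: a = 8, b = 2, f(n) = 7.
Compute the critical exponent d = log₂(8) = 3.
Compare f(n) = Θ(1) against n^d:
  k = 0 < d = 3, so f(n) = O(n^(d-ε)) — Case 1.
  The recursion cost dominates: T(n) = Θ(n^d) = Θ(n³).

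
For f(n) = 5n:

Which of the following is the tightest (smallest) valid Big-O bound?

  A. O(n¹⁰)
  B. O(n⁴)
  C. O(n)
C

f(n) = 5n is O(n).
All listed options are valid Big-O bounds (upper bounds),
but O(n) is the tightest (smallest valid bound).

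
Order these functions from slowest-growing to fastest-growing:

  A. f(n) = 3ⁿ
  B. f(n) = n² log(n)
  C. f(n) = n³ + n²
B < C < A

Comparing growth rates:
B = n² log(n) is O(n² log n)
C = n³ + n² is O(n³)
A = 3ⁿ is O(3ⁿ)

Therefore, the order from slowest to fastest is: B < C < A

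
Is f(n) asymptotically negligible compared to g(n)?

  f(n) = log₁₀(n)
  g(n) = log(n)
False

f(n) = log₁₀(n) is O(log n), and g(n) = log(n) is O(log n).
Since they have the same growth rate, f(n) = o(g(n)) is false.
(f = o(g) requires f to grow strictly slower, not equal.)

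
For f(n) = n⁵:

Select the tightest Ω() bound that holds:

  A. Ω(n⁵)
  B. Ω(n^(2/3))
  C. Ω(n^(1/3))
A

f(n) = n⁵ is Ω(n⁵).
All listed options are valid Big-Ω bounds (lower bounds),
but Ω(n⁵) is the tightest (largest valid bound).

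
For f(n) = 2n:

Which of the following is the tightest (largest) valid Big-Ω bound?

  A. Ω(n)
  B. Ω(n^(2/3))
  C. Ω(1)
A

f(n) = 2n is Ω(n).
All listed options are valid Big-Ω bounds (lower bounds),
but Ω(n) is the tightest (largest valid bound).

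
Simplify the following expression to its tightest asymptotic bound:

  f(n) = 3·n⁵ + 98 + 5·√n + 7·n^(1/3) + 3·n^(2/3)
Θ(n⁵)

Order the terms by growth rate: 98 ≺ 7·n^(1/3) ≺ 5·√n ≺ 3·n^(2/3) ≺ 3·n⁵.
The fastest-growing term 3·n⁵ dominates as n → ∞; dropping its constant factor gives Θ(n⁵).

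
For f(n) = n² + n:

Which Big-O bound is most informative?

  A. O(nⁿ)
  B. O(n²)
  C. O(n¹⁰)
B

f(n) = n² + n is O(n²).
All listed options are valid Big-O bounds (upper bounds),
but O(n²) is the tightest (smallest valid bound).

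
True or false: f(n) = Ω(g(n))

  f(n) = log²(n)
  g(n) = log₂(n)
True

f(n) = log²(n) is O(log² n), and g(n) = log₂(n) is O(log n).
Since O(log² n) grows at least as fast as O(log n), f(n) = Ω(g(n)) is true.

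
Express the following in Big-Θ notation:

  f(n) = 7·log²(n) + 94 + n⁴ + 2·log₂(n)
Θ(n⁴)

Order the terms by growth rate: 94 ≺ 2·log₂(n) ≺ 7·log²(n) ≺ n⁴.
The fastest-growing term n⁴ dominates as n → ∞; dropping its constant factor gives Θ(n⁴).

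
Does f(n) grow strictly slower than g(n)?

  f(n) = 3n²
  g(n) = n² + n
False

f(n) = 3n² is O(n²), and g(n) = n² + n is O(n²).
Since they have the same growth rate, f(n) = o(g(n)) is false.
(f = o(g) requires f to grow strictly slower, not equal.)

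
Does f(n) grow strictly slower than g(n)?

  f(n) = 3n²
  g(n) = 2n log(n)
False

f(n) = 3n² is O(n²), and g(n) = 2n log(n) is O(n log n).
Since O(n²) grows faster than or equal to O(n log n), f(n) = o(g(n)) is false.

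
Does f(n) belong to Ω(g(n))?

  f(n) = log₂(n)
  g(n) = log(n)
True

f(n) = log₂(n) and g(n) = log(n) are both O(log n).
Big-Ω permits equal growth rates (f ≥ c·g for some c > 0), so f(n) = Ω(g(n)) is true.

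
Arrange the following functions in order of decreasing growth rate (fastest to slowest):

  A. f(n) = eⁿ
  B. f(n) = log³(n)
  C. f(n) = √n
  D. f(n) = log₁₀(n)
A > C > B > D

Comparing growth rates:
A = eⁿ is O(eⁿ)
C = √n is O(√n)
B = log³(n) is O(log³ n)
D = log₁₀(n) is O(log n)

Therefore, the order from fastest to slowest is: A > C > B > D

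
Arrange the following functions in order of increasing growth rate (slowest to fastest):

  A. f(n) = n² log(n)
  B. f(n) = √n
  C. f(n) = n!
B < A < C

Comparing growth rates:
B = √n is O(√n)
A = n² log(n) is O(n² log n)
C = n! is O(n!)

Therefore, the order from slowest to fastest is: B < A < C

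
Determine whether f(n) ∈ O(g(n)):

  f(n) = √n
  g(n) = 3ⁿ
True

f(n) = √n is O(√n), and g(n) = 3ⁿ is O(3ⁿ).
Since O(√n) ⊆ O(3ⁿ) (f grows no faster than g), f(n) = O(g(n)) is true.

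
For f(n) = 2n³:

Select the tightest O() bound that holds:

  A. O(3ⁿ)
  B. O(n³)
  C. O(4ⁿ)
B

f(n) = 2n³ is O(n³).
All listed options are valid Big-O bounds (upper bounds),
but O(n³) is the tightest (smallest valid bound).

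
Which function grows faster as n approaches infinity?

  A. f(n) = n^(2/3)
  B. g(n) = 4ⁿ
B

f(n) = n^(2/3) is O(n^(2/3)), while g(n) = 4ⁿ is O(4ⁿ).
Since O(4ⁿ) grows faster than O(n^(2/3)), g(n) dominates.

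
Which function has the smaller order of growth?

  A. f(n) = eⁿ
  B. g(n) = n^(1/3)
B

f(n) = eⁿ is O(eⁿ), while g(n) = n^(1/3) is O(n^(1/3)).
Since O(n^(1/3)) grows slower than O(eⁿ), g(n) is dominated.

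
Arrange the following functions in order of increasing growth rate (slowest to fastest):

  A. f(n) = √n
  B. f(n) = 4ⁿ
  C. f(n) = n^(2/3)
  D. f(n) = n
A < C < D < B

Comparing growth rates:
A = √n is O(√n)
C = n^(2/3) is O(n^(2/3))
D = n is O(n)
B = 4ⁿ is O(4ⁿ)

Therefore, the order from slowest to fastest is: A < C < D < B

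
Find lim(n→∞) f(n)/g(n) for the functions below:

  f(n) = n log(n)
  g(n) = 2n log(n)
1/2

Since n log(n) and 2n log(n) have the same growth rate (O(n log n)),
the ratio converges to a constant: 1/2.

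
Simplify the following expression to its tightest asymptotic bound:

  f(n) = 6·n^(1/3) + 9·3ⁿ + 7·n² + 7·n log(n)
Θ(3ⁿ)

Order the terms by growth rate: 6·n^(1/3) ≺ 7·n log(n) ≺ 7·n² ≺ 9·3ⁿ.
The fastest-growing term 9·3ⁿ dominates as n → ∞; dropping its constant factor gives Θ(3ⁿ).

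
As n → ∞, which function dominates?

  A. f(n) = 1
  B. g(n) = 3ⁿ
B

f(n) = 1 is O(1), while g(n) = 3ⁿ is O(3ⁿ).
Since O(3ⁿ) grows faster than O(1), g(n) dominates.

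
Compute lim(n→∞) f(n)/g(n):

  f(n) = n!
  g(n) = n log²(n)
∞

Since n! (O(n!)) grows faster than n log²(n) (O(n log² n)),
the ratio f(n)/g(n) → ∞ as n → ∞.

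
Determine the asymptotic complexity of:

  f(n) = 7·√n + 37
O(√n)

The dominant term in 7·√n + 37 is 7·√n, which is Θ(√n).
Lower-order terms (37) are asymptotically negligible.
Constants are absorbed, so the tightest bound is O(√n).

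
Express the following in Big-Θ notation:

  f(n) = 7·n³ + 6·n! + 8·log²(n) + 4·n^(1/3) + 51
Θ(n!)

Order the terms by growth rate: 51 ≺ 8·log²(n) ≺ 4·n^(1/3) ≺ 7·n³ ≺ 6·n!.
The fastest-growing term 6·n! dominates as n → ∞; dropping its constant factor gives Θ(n!).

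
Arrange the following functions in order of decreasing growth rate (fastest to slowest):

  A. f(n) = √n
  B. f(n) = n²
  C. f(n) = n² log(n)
C > B > A

Comparing growth rates:
C = n² log(n) is O(n² log n)
B = n² is O(n²)
A = √n is O(√n)

Therefore, the order from fastest to slowest is: C > B > A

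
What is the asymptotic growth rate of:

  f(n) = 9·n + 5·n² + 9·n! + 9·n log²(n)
Θ(n!)

Order the terms by growth rate: 9·n ≺ 9·n log²(n) ≺ 5·n² ≺ 9·n!.
The fastest-growing term 9·n! dominates as n → ∞; dropping its constant factor gives Θ(n!).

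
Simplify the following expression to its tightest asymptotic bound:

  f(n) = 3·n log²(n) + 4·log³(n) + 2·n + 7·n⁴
Θ(n⁴)

Order the terms by growth rate: 4·log³(n) ≺ 2·n ≺ 3·n log²(n) ≺ 7·n⁴.
The fastest-growing term 7·n⁴ dominates as n → ∞; dropping its constant factor gives Θ(n⁴).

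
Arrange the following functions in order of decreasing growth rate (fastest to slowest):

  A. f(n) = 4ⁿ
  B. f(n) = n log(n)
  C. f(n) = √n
A > B > C

Comparing growth rates:
A = 4ⁿ is O(4ⁿ)
B = n log(n) is O(n log n)
C = √n is O(√n)

Therefore, the order from fastest to slowest is: A > B > C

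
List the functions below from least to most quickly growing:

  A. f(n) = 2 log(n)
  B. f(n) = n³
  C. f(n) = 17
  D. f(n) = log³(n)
C < A < D < B

Comparing growth rates:
C = 17 is O(1)
A = 2 log(n) is O(log n)
D = log³(n) is O(log³ n)
B = n³ is O(n³)

Therefore, the order from slowest to fastest is: C < A < D < B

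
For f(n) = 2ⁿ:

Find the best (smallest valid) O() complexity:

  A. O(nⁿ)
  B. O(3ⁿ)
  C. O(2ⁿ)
C

f(n) = 2ⁿ is O(2ⁿ).
All listed options are valid Big-O bounds (upper bounds),
but O(2ⁿ) is the tightest (smallest valid bound).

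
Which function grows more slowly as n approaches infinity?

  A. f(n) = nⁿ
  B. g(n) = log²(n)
B

f(n) = nⁿ is O(nⁿ), while g(n) = log²(n) is O(log² n).
Since O(log² n) grows slower than O(nⁿ), g(n) is dominated.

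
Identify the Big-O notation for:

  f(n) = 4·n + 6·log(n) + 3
O(n)

The dominant term in 4·n + 6·log(n) + 3 is 4·n, which is Θ(n).
Lower-order terms (6·log(n), 3) are asymptotically negligible.
Constants are absorbed, so the tightest bound is O(n).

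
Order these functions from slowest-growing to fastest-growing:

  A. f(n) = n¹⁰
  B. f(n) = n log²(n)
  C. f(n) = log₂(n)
C < B < A

Comparing growth rates:
C = log₂(n) is O(log n)
B = n log²(n) is O(n log² n)
A = n¹⁰ is O(n¹⁰)

Therefore, the order from slowest to fastest is: C < B < A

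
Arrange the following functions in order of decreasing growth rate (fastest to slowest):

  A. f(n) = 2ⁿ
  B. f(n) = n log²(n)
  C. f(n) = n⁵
A > C > B

Comparing growth rates:
A = 2ⁿ is O(2ⁿ)
C = n⁵ is O(n⁵)
B = n log²(n) is O(n log² n)

Therefore, the order from fastest to slowest is: A > C > B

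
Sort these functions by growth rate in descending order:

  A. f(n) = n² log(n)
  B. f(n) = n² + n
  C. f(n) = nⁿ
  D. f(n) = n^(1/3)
C > A > B > D

Comparing growth rates:
C = nⁿ is O(nⁿ)
A = n² log(n) is O(n² log n)
B = n² + n is O(n²)
D = n^(1/3) is O(n^(1/3))

Therefore, the order from fastest to slowest is: C > A > B > D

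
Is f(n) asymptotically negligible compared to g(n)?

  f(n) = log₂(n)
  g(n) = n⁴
True

f(n) = log₂(n) is O(log n), and g(n) = n⁴ is O(n⁴).
Since O(log n) grows strictly slower than O(n⁴), f(n) = o(g(n)) is true.
This means lim(n→∞) f(n)/g(n) = 0.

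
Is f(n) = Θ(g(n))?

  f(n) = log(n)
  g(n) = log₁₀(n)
True

f(n) = log(n) and g(n) = log₁₀(n) are both O(log n).
Since they have the same asymptotic growth rate, f(n) = Θ(g(n)) is true.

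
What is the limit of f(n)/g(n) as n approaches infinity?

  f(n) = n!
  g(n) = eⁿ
∞

Since n! (O(n!)) grows faster than eⁿ (O(eⁿ)),
the ratio f(n)/g(n) → ∞ as n → ∞.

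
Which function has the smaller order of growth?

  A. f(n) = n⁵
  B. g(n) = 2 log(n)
B

f(n) = n⁵ is O(n⁵), while g(n) = 2 log(n) is O(log n).
Since O(log n) grows slower than O(n⁵), g(n) is dominated.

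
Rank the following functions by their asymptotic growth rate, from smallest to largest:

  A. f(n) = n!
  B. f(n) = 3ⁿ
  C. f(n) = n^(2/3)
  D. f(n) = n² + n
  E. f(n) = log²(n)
E < C < D < B < A

Comparing growth rates:
E = log²(n) is O(log² n)
C = n^(2/3) is O(n^(2/3))
D = n² + n is O(n²)
B = 3ⁿ is O(3ⁿ)
A = n! is O(n!)

Therefore, the order from slowest to fastest is: E < C < D < B < A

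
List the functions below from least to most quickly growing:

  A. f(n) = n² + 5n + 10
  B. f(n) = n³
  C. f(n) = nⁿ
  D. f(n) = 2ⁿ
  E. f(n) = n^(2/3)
E < A < B < D < C

Comparing growth rates:
E = n^(2/3) is O(n^(2/3))
A = n² + 5n + 10 is O(n²)
B = n³ is O(n³)
D = 2ⁿ is O(2ⁿ)
C = nⁿ is O(nⁿ)

Therefore, the order from slowest to fastest is: E < A < B < D < C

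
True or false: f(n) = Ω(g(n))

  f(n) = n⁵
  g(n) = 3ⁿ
False

f(n) = n⁵ is O(n⁵), and g(n) = 3ⁿ is O(3ⁿ).
Since O(n⁵) grows slower than O(3ⁿ), f(n) = Ω(g(n)) is false.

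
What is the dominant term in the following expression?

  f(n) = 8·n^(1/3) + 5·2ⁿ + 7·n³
5·2ⁿ

Looking at each term:
  - 8·n^(1/3) is O(n^(1/3))
  - 5·2ⁿ is O(2ⁿ)
  - 7·n³ is O(n³)

The term 5·2ⁿ (O(2ⁿ)) grows fastest and dominates all others.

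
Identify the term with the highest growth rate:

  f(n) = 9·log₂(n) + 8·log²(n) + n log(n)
n log(n)

Looking at each term:
  - 9·log₂(n) is O(log n)
  - 8·log²(n) is O(log² n)
  - n log(n) is O(n log n)

The term n log(n) (O(n log n)) grows fastest and dominates all others.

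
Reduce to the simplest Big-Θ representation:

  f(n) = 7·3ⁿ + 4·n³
Θ(3ⁿ)

Order the terms by growth rate: 4·n³ ≺ 7·3ⁿ.
The fastest-growing term 7·3ⁿ dominates as n → ∞; dropping its constant factor gives Θ(3ⁿ).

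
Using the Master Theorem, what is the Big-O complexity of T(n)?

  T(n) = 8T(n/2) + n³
Θ(n³ log n)

Master Theorem: a = 8, b = 2, f(n) = n³.
Compute the critical exponent d = log₂(8) = 3.
Compare f(n) = Θ(n³) against n^d:
  k = 3 = d, so f(n) = Θ(n^d) — Case 2.
  Work is balanced across levels: T(n) = Θ(n^d log n) = Θ(n³ log n).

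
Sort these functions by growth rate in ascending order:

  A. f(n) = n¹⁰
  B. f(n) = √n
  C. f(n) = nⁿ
B < A < C

Comparing growth rates:
B = √n is O(√n)
A = n¹⁰ is O(n¹⁰)
C = nⁿ is O(nⁿ)

Therefore, the order from slowest to fastest is: B < A < C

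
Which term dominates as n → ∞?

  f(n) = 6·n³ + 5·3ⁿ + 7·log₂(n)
5·3ⁿ

Looking at each term:
  - 6·n³ is O(n³)
  - 5·3ⁿ is O(3ⁿ)
  - 7·log₂(n) is O(log n)

The term 5·3ⁿ (O(3ⁿ)) grows fastest and dominates all others.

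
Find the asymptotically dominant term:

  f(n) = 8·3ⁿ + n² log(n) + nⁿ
nⁿ

Looking at each term:
  - 8·3ⁿ is O(3ⁿ)
  - n² log(n) is O(n² log n)
  - nⁿ is O(nⁿ)

The term nⁿ (O(nⁿ)) grows fastest and dominates all others.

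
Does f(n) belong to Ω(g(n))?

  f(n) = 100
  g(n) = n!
False

f(n) = 100 is O(1), and g(n) = n! is O(n!).
Since O(1) grows slower than O(n!), f(n) = Ω(g(n)) is false.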